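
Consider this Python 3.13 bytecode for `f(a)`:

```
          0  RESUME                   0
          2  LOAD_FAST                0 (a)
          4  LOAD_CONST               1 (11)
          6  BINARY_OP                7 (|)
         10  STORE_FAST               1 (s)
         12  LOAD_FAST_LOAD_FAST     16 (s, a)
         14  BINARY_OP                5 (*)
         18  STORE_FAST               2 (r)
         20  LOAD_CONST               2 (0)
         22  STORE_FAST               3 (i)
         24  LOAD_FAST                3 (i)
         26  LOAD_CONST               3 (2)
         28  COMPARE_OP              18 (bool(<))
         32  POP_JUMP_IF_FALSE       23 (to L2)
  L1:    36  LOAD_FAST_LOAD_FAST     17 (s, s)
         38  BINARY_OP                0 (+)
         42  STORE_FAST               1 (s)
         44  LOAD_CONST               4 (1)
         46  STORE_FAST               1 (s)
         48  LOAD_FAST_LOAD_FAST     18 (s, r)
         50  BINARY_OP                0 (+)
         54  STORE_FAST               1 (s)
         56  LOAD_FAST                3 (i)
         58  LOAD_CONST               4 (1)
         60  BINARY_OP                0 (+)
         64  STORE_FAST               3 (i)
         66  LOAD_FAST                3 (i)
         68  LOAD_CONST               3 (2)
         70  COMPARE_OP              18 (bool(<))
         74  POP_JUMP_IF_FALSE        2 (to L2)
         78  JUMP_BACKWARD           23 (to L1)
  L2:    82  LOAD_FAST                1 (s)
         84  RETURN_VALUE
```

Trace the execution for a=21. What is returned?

652

LOAD_FAST a → push 21. Stack: [21]
LOAD_CONST → push 11. Stack: [21, 11]
BINARY_OP | → 21 | 11 = 31. Stack: [31]
STORE_FAST s → s=31. Stack: []
LOAD_FAST_LOAD_FAST s,a → push 31,21. Stack: [31, 21]
BINARY_OP * → 31 * 21 = 651. Stack: [651]
STORE_FAST r → r=651. Stack: []
LOAD_CONST → push 0. Stack: [0]
STORE_FAST i → i=0. Stack: []
LOAD_FAST i → push 0. Stack: [0]
LOAD_CONST → push 2. Stack: [0, 2]
COMPARE_OP bool(<) → 0 vs 2 = True. Stack: [True]
POP_JUMP_IF_FALSE → pop True; no jump. Stack: []
LOAD_FAST_LOAD_FAST s,s → push 31,31. Stack: [31, 31]
BINARY_OP + → 31 + 31 = 62. Stack: [62]
STORE_FAST s → s=62. Stack: []
LOAD_CONST → push 1. Stack: [1]
STORE_FAST s → s=1. Stack: []
LOAD_FAST_LOAD_FAST s,r → push 1,651. Stack: [1, 651]
BINARY_OP + → 1 + 651 = 652. Stack: [652]
STORE_FAST s → s=652. Stack: []
LOAD_FAST i → push 0. Stack: [0]
LOAD_CONST → push 1. Stack: [0, 1]
BINARY_OP + → 0 + 1 = 1. Stack: [1]
STORE_FAST i → i=1. Stack: []
LOAD_FAST i → push 1. Stack: [1]
LOAD_CONST → push 2. Stack: [1, 2]
COMPARE_OP bool(<) → 1 vs 2 = True. Stack: [True]
POP_JUMP_IF_FALSE → pop True; no jump. Stack: []
LOAD_FAST_LOAD_FAST s,s → push 652,652. Stack: [652, 652]
BINARY_OP + → 652 + 652 = 1304. Stack: [1304]
STORE_FAST s → s=1304. Stack: []
LOAD_CONST → push 1. Stack: [1]
STORE_FAST s → s=1. Stack: []
LOAD_FAST_LOAD_FAST s,r → push 1,651. Stack: [1, 651]
BINARY_OP + → 1 + 651 = 652. Stack: [652]
STORE_FAST s → s=652. Stack: []
LOAD_FAST i → push 1. Stack: [1]
LOAD_CONST → push 1. Stack: [1, 1]
BINARY_OP + → 1 + 1 = 2. Stack: [2]
STORE_FAST i → i=2. Stack: []
LOAD_FAST i → push 2. Stack: [2]
LOAD_CONST → push 2. Stack: [2, 2]
COMPARE_OP bool(<) → 2 vs 2 = False. Stack: [False]
POP_JUMP_IF_FALSE → pop False; jump. Stack: []
LOAD_FAST s → push 652. Stack: [652]
RETURN_VALUE → return 652.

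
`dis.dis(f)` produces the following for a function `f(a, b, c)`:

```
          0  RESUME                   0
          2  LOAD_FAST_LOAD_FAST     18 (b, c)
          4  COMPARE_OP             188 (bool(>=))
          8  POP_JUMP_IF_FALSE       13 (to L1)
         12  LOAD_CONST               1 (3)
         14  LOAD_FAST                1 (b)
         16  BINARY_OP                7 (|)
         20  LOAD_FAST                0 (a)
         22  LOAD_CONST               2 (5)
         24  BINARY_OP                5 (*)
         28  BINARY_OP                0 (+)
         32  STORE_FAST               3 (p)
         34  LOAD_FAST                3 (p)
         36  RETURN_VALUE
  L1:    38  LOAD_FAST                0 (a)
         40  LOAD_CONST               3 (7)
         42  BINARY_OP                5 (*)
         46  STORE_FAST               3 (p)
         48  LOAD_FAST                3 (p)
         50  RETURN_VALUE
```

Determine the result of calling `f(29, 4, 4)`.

LOAD_FAST_LOAD_FAST b,c → push 4,4. Stack: [4, 4]
COMPARE_OP bool(>=) → 4 vs 4 = True. Stack: [True]
POP_JUMP_IF_FALSE → pop True; no jump. Stack: []
LOAD_CONST → push 3. Stack: [3]
LOAD_FAST b → push 4. Stack: [3, 4]
BINARY_OP | → 3 | 4 = 7. Stack: [7]
LOAD_FAST a → push 29. Stack: [7, 29]
LOAD_CONST → push 5. Stack: [7, 29, 5]
BINARY_OP * → 29 * 5 = 145. Stack: [7, 145]
BINARY_OP + → 7 + 145 = 152. Stack: [152]
STORE_FAST p → p=152. Stack: []
LOAD_FAST p → push 152. Stack: [152]
RETURN_VALUE → return 152.

152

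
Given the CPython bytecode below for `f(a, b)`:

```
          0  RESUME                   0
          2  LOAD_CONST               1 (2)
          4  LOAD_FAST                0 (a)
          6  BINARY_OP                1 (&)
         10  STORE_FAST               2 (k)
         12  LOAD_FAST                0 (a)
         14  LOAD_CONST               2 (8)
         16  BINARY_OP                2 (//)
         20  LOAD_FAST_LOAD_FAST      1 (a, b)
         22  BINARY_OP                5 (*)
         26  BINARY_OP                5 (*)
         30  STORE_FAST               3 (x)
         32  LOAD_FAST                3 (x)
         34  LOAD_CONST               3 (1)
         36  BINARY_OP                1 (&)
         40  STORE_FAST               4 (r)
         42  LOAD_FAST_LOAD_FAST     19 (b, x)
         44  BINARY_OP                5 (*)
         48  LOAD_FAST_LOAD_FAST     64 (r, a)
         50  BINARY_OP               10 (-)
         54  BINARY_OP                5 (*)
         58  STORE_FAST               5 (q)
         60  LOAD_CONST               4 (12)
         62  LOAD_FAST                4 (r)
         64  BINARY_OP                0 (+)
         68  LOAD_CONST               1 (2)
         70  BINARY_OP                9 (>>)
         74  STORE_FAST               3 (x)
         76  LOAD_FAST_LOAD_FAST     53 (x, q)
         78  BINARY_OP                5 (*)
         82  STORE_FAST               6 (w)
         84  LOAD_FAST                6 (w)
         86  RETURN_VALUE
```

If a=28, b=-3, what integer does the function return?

LOAD_CONST → push 2. Stack: [2]
LOAD_FAST a → push 28. Stack: [2, 28]
BINARY_OP & → 2 & 28 = 0. Stack: [0]
STORE_FAST k → k=0. Stack: []
LOAD_FAST a → push 28. Stack: [28]
LOAD_CONST → push 8. Stack: [28, 8]
BINARY_OP // → 28 // 8 = 3. Stack: [3]
LOAD_FAST_LOAD_FAST a,b → push 28,-3. Stack: [3, 28, -3]
BINARY_OP * → 28 * -3 = -84. Stack: [3, -84]
BINARY_OP * → 3 * -84 = -252. Stack: [-252]
STORE_FAST x → x=-252. Stack: []
LOAD_FAST x → push -252. Stack: [-252]
LOAD_CONST → push 1. Stack: [-252, 1]
BINARY_OP & → -252 & 1 = 0. Stack: [0]
STORE_FAST r → r=0. Stack: []
LOAD_FAST_LOAD_FAST b,x → push -3,-252. Stack: [-3, -252]
BINARY_OP * → -3 * -252 = 756. Stack: [756]
LOAD_FAST_LOAD_FAST r,a → push 0,28. Stack: [756, 0, 28]
BINARY_OP - → 0 - 28 = -28. Stack: [756, -28]
BINARY_OP * → 756 * -28 = -21168. Stack: [-21168]
STORE_FAST q → q=-21168. Stack: []
LOAD_CONST → push 12. Stack: [12]
LOAD_FAST r → push 0. Stack: [12, 0]
BINARY_OP + → 12 + 0 = 12. Stack: [12]
LOAD_CONST → push 2. Stack: [12, 2]
BINARY_OP >> → 12 >> 2 = 3. Stack: [3]
STORE_FAST x → x=3. Stack: []
LOAD_FAST_LOAD_FAST x,q → push 3,-21168. Stack: [3, -21168]
BINARY_OP * → 3 * -21168 = -63504. Stack: [-63504]
STORE_FAST w → w=-63504. Stack: []
LOAD_FAST w → push -63504. Stack: [-63504]
RETURN_VALUE → return -63504.

-63504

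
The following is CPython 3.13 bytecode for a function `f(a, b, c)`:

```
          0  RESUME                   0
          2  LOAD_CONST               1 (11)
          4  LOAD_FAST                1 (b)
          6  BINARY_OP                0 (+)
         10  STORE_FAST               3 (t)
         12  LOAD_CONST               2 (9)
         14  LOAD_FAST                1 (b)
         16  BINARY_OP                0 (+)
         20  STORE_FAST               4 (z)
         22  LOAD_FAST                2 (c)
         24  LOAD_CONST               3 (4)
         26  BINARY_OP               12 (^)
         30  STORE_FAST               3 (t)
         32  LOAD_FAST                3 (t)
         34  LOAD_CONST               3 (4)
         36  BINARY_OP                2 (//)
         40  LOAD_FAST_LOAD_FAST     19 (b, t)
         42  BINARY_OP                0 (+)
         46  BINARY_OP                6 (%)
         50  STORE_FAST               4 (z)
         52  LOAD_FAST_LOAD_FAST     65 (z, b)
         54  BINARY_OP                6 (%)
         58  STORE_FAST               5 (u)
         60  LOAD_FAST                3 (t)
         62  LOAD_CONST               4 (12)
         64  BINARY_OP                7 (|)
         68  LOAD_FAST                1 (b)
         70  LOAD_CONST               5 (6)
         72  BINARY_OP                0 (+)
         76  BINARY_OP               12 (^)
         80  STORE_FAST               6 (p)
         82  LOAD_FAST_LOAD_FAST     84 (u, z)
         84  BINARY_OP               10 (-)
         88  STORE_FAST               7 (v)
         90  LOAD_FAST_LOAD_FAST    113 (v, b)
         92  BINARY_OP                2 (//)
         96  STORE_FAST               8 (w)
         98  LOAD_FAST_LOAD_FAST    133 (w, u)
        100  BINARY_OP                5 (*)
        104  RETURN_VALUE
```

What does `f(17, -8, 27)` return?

LOAD_CONST → push 11. Stack: [11]
LOAD_FAST b → push -8. Stack: [11, -8]
BINARY_OP + → 11 + -8 = 3. Stack: [3]
STORE_FAST t → t=3. Stack: []
LOAD_CONST → push 9. Stack: [9]
LOAD_FAST b → push -8. Stack: [9, -8]
BINARY_OP + → 9 + -8 = 1. Stack: [1]
STORE_FAST z → z=1. Stack: []
LOAD_FAST c → push 27. Stack: [27]
LOAD_CONST → push 4. Stack: [27, 4]
BINARY_OP ^ → 27 ^ 4 = 31. Stack: [31]
STORE_FAST t → t=31. Stack: []
LOAD_FAST t → push 31. Stack: [31]
LOAD_CONST → push 4. Stack: [31, 4]
BINARY_OP // → 31 // 4 = 7. Stack: [7]
LOAD_FAST_LOAD_FAST b,t → push -8,31. Stack: [7, -8, 31]
BINARY_OP + → -8 + 31 = 23. Stack: [7, 23]
BINARY_OP % → 7 % 23 = 7. Stack: [7]
STORE_FAST z → z=7. Stack: []
LOAD_FAST_LOAD_FAST z,b → push 7,-8. Stack: [7, -8]
BINARY_OP % → 7 % -8 = -1. Stack: [-1]
STORE_FAST u → u=-1. Stack: []
LOAD_FAST t → push 31. Stack: [31]
LOAD_CONST → push 12. Stack: [31, 12]
BINARY_OP | → 31 | 12 = 31. Stack: [31]
LOAD_FAST b → push -8. Stack: [31, -8]
LOAD_CONST → push 6. Stack: [31, -8, 6]
BINARY_OP + → -8 + 6 = -2. Stack: [31, -2]
BINARY_OP ^ → 31 ^ -2 = -31. Stack: [-31]
STORE_FAST p → p=-31. Stack: []
LOAD_FAST_LOAD_FAST u,z → push -1,7. Stack: [-1, 7]
BINARY_OP - → -1 - 7 = -8. Stack: [-8]
STORE_FAST v → v=-8. Stack: []
LOAD_FAST_LOAD_FAST v,b → push -8,-8. Stack: [-8, -8]
BINARY_OP // → -8 // -8 = 1. Stack: [1]
STORE_FAST w → w=1. Stack: []
LOAD_FAST_LOAD_FAST w,u → push 1,-1. Stack: [1, -1]
BINARY_OP * → 1 * -1 = -1. Stack: [-1]
RETURN_VALUE → return -1.

-1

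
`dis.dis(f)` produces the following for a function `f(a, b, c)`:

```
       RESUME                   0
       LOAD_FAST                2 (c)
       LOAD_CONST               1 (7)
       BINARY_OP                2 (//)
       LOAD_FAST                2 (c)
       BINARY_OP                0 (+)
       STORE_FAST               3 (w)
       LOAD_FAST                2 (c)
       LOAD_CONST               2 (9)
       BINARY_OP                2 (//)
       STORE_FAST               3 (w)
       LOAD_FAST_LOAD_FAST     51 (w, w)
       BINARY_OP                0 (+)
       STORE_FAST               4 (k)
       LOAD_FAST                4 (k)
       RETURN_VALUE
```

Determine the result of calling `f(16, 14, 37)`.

8

LOAD_FAST c → push 37. Stack: [37]
LOAD_CONST → push 7. Stack: [37, 7]
BINARY_OP // → 37 // 7 = 5. Stack: [5]
LOAD_FAST c → push 37. Stack: [5, 37]
BINARY_OP + → 5 + 37 = 42. Stack: [42]
STORE_FAST w → w=42. Stack: []
LOAD_FAST c → push 37. Stack: [37]
LOAD_CONST → push 9. Stack: [37, 9]
BINARY_OP // → 37 // 9 = 4. Stack: [4]
STORE_FAST w → w=4. Stack: []
LOAD_FAST_LOAD_FAST w,w → push 4,4. Stack: [4, 4]
BINARY_OP + → 4 + 4 = 8. Stack: [8]
STORE_FAST k → k=8. Stack: []
LOAD_FAST k → push 8. Stack: [8]
RETURN_VALUE → return 8.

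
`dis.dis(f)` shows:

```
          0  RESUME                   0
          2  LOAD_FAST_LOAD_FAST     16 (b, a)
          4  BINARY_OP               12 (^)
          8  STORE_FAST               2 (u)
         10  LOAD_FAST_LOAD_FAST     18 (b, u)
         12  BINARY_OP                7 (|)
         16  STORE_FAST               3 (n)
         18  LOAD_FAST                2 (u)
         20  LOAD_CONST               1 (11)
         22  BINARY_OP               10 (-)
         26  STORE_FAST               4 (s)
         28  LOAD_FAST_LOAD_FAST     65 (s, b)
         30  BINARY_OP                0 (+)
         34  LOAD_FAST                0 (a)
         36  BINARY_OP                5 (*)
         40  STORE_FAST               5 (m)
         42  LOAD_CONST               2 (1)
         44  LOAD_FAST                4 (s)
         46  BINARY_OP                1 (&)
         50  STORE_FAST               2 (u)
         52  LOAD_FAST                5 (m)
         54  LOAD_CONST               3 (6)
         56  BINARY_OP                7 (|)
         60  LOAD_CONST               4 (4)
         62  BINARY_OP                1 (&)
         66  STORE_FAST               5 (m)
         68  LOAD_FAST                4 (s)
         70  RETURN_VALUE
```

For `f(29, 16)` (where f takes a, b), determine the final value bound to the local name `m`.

4

LOAD_FAST_LOAD_FAST b,a → push 16,29. Stack: [16, 29]
BINARY_OP ^ → 16 ^ 29 = 13. Stack: [13]
STORE_FAST u → u=13. Stack: []
LOAD_FAST_LOAD_FAST b,u → push 16,13. Stack: [16, 13]
BINARY_OP | → 16 | 13 = 29. Stack: [29]
STORE_FAST n → n=29. Stack: []
LOAD_FAST u → push 13. Stack: [13]
LOAD_CONST → push 11. Stack: [13, 11]
BINARY_OP - → 13 - 11 = 2. Stack: [2]
STORE_FAST s → s=2. Stack: []
LOAD_FAST_LOAD_FAST s,b → push 2,16. Stack: [2, 16]
BINARY_OP + → 2 + 16 = 18. Stack: [18]
LOAD_FAST a → push 29. Stack: [18, 29]
BINARY_OP * → 18 * 29 = 522. Stack: [522]
STORE_FAST m → m=522. Stack: []
LOAD_CONST → push 1. Stack: [1]
LOAD_FAST s → push 2. Stack: [1, 2]
BINARY_OP & → 1 & 2 = 0. Stack: [0]
STORE_FAST u → u=0. Stack: []
LOAD_FAST m → push 522. Stack: [522]
LOAD_CONST → push 6. Stack: [522, 6]
BINARY_OP | → 522 | 6 = 526. Stack: [526]
LOAD_CONST → push 4. Stack: [526, 4]
BINARY_OP & → 526 & 4 = 4. Stack: [4]
STORE_FAST m → m=4. Stack: []
LOAD_FAST s → push 2. Stack: [2]
RETURN_VALUE → return 2.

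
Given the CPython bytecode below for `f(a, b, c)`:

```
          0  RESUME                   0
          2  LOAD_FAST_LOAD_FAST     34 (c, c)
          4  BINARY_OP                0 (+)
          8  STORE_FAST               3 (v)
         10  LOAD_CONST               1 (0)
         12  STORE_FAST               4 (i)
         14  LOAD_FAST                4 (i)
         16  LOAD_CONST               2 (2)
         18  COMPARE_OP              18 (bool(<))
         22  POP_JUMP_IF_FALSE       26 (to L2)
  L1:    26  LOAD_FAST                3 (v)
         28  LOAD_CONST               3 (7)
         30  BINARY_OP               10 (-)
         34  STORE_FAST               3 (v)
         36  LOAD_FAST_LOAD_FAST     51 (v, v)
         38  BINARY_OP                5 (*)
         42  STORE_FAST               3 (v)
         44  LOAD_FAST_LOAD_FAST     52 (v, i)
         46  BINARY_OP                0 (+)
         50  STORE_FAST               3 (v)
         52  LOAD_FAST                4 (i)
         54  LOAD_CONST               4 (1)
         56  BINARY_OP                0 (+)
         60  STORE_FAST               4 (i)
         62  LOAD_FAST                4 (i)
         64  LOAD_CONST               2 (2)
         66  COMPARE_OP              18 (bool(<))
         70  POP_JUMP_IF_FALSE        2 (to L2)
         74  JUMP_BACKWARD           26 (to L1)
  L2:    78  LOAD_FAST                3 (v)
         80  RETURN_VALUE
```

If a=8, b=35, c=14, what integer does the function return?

LOAD_FAST_LOAD_FAST c,c → push 14,14. Stack: [14, 14]
BINARY_OP + → 14 + 14 = 28. Stack: [28]
STORE_FAST v → v=28. Stack: []
LOAD_CONST → push 0. Stack: [0]
STORE_FAST i → i=0. Stack: []
LOAD_FAST i → push 0. Stack: [0]
LOAD_CONST → push 2. Stack: [0, 2]
COMPARE_OP bool(<) → 0 vs 2 = True. Stack: [True]
POP_JUMP_IF_FALSE → pop True; no jump. Stack: []
LOAD_FAST v → push 28. Stack: [28]
LOAD_CONST → push 7. Stack: [28, 7]
BINARY_OP - → 28 - 7 = 21. Stack: [21]
STORE_FAST v → v=21. Stack: []
LOAD_FAST_LOAD_FAST v,v → push 21,21. Stack: [21, 21]
BINARY_OP * → 21 * 21 = 441. Stack: [441]
STORE_FAST v → v=441. Stack: []
LOAD_FAST_LOAD_FAST v,i → push 441,0. Stack: [441, 0]
BINARY_OP + → 441 + 0 = 441. Stack: [441]
STORE_FAST v → v=441. Stack: []
LOAD_FAST i → push 0. Stack: [0]
LOAD_CONST → push 1. Stack: [0, 1]
BINARY_OP + → 0 + 1 = 1. Stack: [1]
STORE_FAST i → i=1. Stack: []
LOAD_FAST i → push 1. Stack: [1]
LOAD_CONST → push 2. Stack: [1, 2]
COMPARE_OP bool(<) → 1 vs 2 = True. Stack: [True]
POP_JUMP_IF_FALSE → pop True; no jump. Stack: []
LOAD_FAST v → push 441. Stack: [441]
LOAD_CONST → push 7. Stack: [441, 7]
BINARY_OP - → 441 - 7 = 434. Stack: [434]
STORE_FAST v → v=434. Stack: []
LOAD_FAST_LOAD_FAST v,v → push 434,434. Stack: [434, 434]
BINARY_OP * → 434 * 434 = 188356. Stack: [188356]
STORE_FAST v → v=188356. Stack: []
LOAD_FAST_LOAD_FAST v,i → push 188356,1. Stack: [188356, 1]
BINARY_OP + → 188356 + 1 = 188357. Stack: [188357]
STORE_FAST v → v=188357. Stack: []
LOAD_FAST i → push 1. Stack: [1]
LOAD_CONST → push 1. Stack: [1, 1]
BINARY_OP + → 1 + 1 = 2. Stack: [2]
STORE_FAST i → i=2. Stack: []
LOAD_FAST i → push 2. Stack: [2]
LOAD_CONST → push 2. Stack: [2, 2]
COMPARE_OP bool(<) → 2 vs 2 = False. Stack: [False]
POP_JUMP_IF_FALSE → pop False; jump. Stack: []
LOAD_FAST v → push 188357. Stack: [188357]
RETURN_VALUE → return 188357.

188357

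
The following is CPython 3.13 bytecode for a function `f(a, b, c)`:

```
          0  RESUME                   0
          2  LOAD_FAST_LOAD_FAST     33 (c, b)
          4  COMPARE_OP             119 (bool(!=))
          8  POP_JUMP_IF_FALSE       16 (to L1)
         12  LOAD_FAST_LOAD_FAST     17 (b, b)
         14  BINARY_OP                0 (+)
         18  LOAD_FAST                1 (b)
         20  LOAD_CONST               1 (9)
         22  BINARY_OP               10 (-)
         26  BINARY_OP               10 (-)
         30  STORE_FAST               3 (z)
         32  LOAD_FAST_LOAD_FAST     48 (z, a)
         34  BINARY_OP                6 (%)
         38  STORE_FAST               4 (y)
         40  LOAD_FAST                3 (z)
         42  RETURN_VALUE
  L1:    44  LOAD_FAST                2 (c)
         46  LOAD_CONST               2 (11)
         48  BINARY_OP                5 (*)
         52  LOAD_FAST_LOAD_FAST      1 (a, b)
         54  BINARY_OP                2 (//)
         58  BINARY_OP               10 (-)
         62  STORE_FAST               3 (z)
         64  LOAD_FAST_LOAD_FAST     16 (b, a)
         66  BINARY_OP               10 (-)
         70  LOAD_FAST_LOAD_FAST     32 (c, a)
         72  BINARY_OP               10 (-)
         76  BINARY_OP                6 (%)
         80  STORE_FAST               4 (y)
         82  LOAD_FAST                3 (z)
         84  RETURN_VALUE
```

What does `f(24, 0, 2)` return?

LOAD_FAST_LOAD_FAST c,b → push 2,0. Stack: [2, 0]
COMPARE_OP bool(!=) → 2 vs 0 = True. Stack: [True]
POP_JUMP_IF_FALSE → pop True; no jump. Stack: []
LOAD_FAST_LOAD_FAST b,b → push 0,0. Stack: [0, 0]
BINARY_OP + → 0 + 0 = 0. Stack: [0]
LOAD_FAST b → push 0. Stack: [0, 0]
LOAD_CONST → push 9. Stack: [0, 0, 9]
BINARY_OP - → 0 - 9 = -9. Stack: [0, -9]
BINARY_OP - → 0 - -9 = 9. Stack: [9]
STORE_FAST z → z=9. Stack: []
LOAD_FAST_LOAD_FAST z,a → push 9,24. Stack: [9, 24]
BINARY_OP % → 9 % 24 = 9. Stack: [9]
STORE_FAST y → y=9. Stack: []
LOAD_FAST z → push 9. Stack: [9]
RETURN_VALUE → return 9.

9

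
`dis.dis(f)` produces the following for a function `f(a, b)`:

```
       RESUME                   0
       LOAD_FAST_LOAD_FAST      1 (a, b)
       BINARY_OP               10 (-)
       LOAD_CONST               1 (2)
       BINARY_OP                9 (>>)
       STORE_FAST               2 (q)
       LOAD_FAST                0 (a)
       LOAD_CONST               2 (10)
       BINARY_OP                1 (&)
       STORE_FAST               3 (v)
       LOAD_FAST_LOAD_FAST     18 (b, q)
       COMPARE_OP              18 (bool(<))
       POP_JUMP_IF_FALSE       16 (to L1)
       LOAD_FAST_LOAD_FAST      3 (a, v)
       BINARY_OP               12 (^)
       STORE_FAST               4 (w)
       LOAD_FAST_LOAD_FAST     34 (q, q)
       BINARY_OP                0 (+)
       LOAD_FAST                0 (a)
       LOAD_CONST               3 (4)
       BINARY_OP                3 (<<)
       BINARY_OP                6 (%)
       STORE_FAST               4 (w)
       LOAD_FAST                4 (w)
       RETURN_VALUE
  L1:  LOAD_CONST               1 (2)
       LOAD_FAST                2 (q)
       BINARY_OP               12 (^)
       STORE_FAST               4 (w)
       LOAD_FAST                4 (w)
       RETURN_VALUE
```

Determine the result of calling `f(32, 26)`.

LOAD_FAST_LOAD_FAST a,b → push 32,26. Stack: [32, 26]
BINARY_OP - → 32 - 26 = 6. Stack: [6]
LOAD_CONST → push 2. Stack: [6, 2]
BINARY_OP >> → 6 >> 2 = 1. Stack: [1]
STORE_FAST q → q=1. Stack: []
LOAD_FAST a → push 32. Stack: [32]
LOAD_CONST → push 10. Stack: [32, 10]
BINARY_OP & → 32 & 10 = 0. Stack: [0]
STORE_FAST v → v=0. Stack: []
LOAD_FAST_LOAD_FAST b,q → push 26,1. Stack: [26, 1]
COMPARE_OP bool(<) → 26 vs 1 = False. Stack: [False]
POP_JUMP_IF_FALSE → pop False; jump. Stack: []
LOAD_CONST → push 2. Stack: [2]
LOAD_FAST q → push 1. Stack: [2, 1]
BINARY_OP ^ → 2 ^ 1 = 3. Stack: [3]
STORE_FAST w → w=3. Stack: []
LOAD_FAST w → push 3. Stack: [3]
RETURN_VALUE → return 3.

3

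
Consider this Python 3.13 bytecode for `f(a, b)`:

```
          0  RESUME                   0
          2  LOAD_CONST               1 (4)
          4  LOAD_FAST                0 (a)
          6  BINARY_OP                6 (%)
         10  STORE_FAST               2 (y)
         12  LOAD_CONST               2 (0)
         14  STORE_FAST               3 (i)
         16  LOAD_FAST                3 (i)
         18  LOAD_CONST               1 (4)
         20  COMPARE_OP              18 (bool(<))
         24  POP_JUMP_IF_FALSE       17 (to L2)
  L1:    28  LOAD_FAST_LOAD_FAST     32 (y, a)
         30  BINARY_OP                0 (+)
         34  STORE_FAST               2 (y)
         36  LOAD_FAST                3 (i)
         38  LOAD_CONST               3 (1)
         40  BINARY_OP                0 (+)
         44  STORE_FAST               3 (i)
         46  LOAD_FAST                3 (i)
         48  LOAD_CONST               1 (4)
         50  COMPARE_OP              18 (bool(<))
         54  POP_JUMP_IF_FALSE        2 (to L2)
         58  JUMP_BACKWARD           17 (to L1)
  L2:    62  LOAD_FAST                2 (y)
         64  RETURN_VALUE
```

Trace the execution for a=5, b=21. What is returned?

24

LOAD_CONST → push 4. Stack: [4]
LOAD_FAST a → push 5. Stack: [4, 5]
BINARY_OP % → 4 % 5 = 4. Stack: [4]
STORE_FAST y → y=4. Stack: []
LOAD_CONST → push 0. Stack: [0]
STORE_FAST i → i=0. Stack: []
LOAD_FAST i → push 0. Stack: [0]
LOAD_CONST → push 4. Stack: [0, 4]
COMPARE_OP bool(<) → 0 vs 4 = True. Stack: [True]
POP_JUMP_IF_FALSE → pop True; no jump. Stack: []
LOAD_FAST_LOAD_FAST y,a → push 4,5. Stack: [4, 5]
BINARY_OP + → 4 + 5 = 9. Stack: [9]
STORE_FAST y → y=9. Stack: []
LOAD_FAST i → push 0. Stack: [0]
LOAD_CONST → push 1. Stack: [0, 1]
BINARY_OP + → 0 + 1 = 1. Stack: [1]
STORE_FAST i → i=1. Stack: []
LOAD_FAST i → push 1. Stack: [1]
LOAD_CONST → push 4. Stack: [1, 4]
COMPARE_OP bool(<) → 1 vs 4 = True. Stack: [True]
POP_JUMP_IF_FALSE → pop True; no jump. Stack: []
LOAD_FAST_LOAD_FAST y,a → push 9,5. Stack: [9, 5]
BINARY_OP + → 9 + 5 = 14. Stack: [14]
STORE_FAST y → y=14. Stack: []
LOAD_FAST i → push 1. Stack: [1]
LOAD_CONST → push 1. Stack: [1, 1]
BINARY_OP + → 1 + 1 = 2. Stack: [2]
STORE_FAST i → i=2. Stack: []
LOAD_FAST i → push 2. Stack: [2]
LOAD_CONST → push 4. Stack: [2, 4]
COMPARE_OP bool(<) → 2 vs 4 = True. Stack: [True]
POP_JUMP_IF_FALSE → pop True; no jump. Stack: []
LOAD_FAST_LOAD_FAST y,a → push 14,5. Stack: [14, 5]
BINARY_OP + → 14 + 5 = 19. Stack: [19]
STORE_FAST y → y=19. Stack: []
LOAD_FAST i → push 2. Stack: [2]
LOAD_CONST → push 1. Stack: [2, 1]
BINARY_OP + → 2 + 1 = 3. Stack: [3]
STORE_FAST i → i=3. Stack: []
LOAD_FAST i → push 3. Stack: [3]
LOAD_CONST → push 4. Stack: [3, 4]
COMPARE_OP bool(<) → 3 vs 4 = True. Stack: [True]
POP_JUMP_IF_FALSE → pop True; no jump. Stack: []
LOAD_FAST_LOAD_FAST y,a → push 19,5. Stack: [19, 5]
BINARY_OP + → 19 + 5 = 24. Stack: [24]
STORE_FAST y → y=24. Stack: []
LOAD_FAST i → push 3. Stack: [3]
LOAD_CONST → push 1. Stack: [3, 1]
BINARY_OP + → 3 + 1 = 4. Stack: [4]
STORE_FAST i → i=4. Stack: []
LOAD_FAST i → push 4. Stack: [4]
LOAD_CONST → push 4. Stack: [4, 4]
COMPARE_OP bool(<) → 4 vs 4 = False. Stack: [False]
POP_JUMP_IF_FALSE → pop False; jump. Stack: []
LOAD_FAST y → push 24. Stack: [24]
RETURN_VALUE → return 24.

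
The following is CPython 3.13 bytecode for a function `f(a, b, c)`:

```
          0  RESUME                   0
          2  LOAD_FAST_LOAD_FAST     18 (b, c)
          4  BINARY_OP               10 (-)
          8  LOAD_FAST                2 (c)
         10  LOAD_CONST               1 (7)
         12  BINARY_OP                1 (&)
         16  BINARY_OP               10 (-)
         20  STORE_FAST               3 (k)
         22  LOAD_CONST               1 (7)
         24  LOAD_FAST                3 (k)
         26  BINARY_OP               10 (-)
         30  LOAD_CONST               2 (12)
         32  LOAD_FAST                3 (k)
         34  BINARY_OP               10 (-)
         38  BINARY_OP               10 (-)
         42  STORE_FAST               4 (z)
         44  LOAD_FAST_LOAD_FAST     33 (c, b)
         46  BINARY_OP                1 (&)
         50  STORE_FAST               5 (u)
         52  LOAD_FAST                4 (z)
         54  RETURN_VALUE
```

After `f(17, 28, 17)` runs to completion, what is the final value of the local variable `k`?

LOAD_FAST_LOAD_FAST b,c → push 28,17. Stack: [28, 17]
BINARY_OP - → 28 - 17 = 11. Stack: [11]
LOAD_FAST c → push 17. Stack: [11, 17]
LOAD_CONST → push 7. Stack: [11, 17, 7]
BINARY_OP & → 17 & 7 = 1. Stack: [11, 1]
BINARY_OP - → 11 - 1 = 10. Stack: [10]
STORE_FAST k → k=10. Stack: []
LOAD_CONST → push 7. Stack: [7]
LOAD_FAST k → push 10. Stack: [7, 10]
BINARY_OP - → 7 - 10 = -3. Stack: [-3]
LOAD_CONST → push 12. Stack: [-3, 12]
LOAD_FAST k → push 10. Stack: [-3, 12, 10]
BINARY_OP - → 12 - 10 = 2. Stack: [-3, 2]
BINARY_OP - → -3 - 2 = -5. Stack: [-5]
STORE_FAST z → z=-5. Stack: []
LOAD_FAST_LOAD_FAST c,b → push 17,28. Stack: [17, 28]
BINARY_OP & → 17 & 28 = 16. Stack: [16]
STORE_FAST u → u=16. Stack: []
LOAD_FAST z → push -5. Stack: [-5]
RETURN_VALUE → return -5.

10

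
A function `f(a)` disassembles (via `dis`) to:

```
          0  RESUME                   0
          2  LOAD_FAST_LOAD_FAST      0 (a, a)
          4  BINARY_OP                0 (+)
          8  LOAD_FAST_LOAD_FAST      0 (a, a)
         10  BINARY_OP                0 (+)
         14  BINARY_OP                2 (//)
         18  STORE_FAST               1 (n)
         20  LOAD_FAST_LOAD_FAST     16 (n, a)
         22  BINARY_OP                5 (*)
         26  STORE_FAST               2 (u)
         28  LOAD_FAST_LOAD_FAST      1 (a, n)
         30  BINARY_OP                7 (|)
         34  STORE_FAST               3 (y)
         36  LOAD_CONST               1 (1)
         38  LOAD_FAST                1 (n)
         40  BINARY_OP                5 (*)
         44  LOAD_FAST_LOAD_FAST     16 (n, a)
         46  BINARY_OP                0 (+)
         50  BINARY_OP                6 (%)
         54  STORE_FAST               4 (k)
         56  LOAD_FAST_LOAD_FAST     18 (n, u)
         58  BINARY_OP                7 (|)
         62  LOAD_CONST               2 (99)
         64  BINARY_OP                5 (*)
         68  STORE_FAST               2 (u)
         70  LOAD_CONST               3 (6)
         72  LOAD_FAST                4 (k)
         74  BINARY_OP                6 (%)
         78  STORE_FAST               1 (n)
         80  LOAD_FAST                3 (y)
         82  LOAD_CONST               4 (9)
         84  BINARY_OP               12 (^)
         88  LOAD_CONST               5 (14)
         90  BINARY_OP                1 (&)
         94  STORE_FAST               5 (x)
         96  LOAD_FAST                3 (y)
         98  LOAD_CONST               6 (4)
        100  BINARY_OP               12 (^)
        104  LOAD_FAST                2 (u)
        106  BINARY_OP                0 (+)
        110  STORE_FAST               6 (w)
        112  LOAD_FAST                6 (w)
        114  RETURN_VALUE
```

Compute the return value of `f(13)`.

1296

LOAD_FAST_LOAD_FAST a,a → push 13,13. Stack: [13, 13]
BINARY_OP + → 13 + 13 = 26. Stack: [26]
LOAD_FAST_LOAD_FAST a,a → push 13,13. Stack: [26, 13, 13]
BINARY_OP + → 13 + 13 = 26. Stack: [26, 26]
BINARY_OP // → 26 // 26 = 1. Stack: [1]
STORE_FAST n → n=1. Stack: []
LOAD_FAST_LOAD_FAST n,a → push 1,13. Stack: [1, 13]
BINARY_OP * → 1 * 13 = 13. Stack: [13]
STORE_FAST u → u=13. Stack: []
LOAD_FAST_LOAD_FAST a,n → push 13,1. Stack: [13, 1]
BINARY_OP | → 13 | 1 = 13. Stack: [13]
STORE_FAST y → y=13. Stack: []
LOAD_CONST → push 1. Stack: [1]
LOAD_FAST n → push 1. Stack: [1, 1]
BINARY_OP * → 1 * 1 = 1. Stack: [1]
LOAD_FAST_LOAD_FAST n,a → push 1,13. Stack: [1, 1, 13]
BINARY_OP + → 1 + 13 = 14. Stack: [1, 14]
BINARY_OP % → 1 % 14 = 1. Stack: [1]
STORE_FAST k → k=1. Stack: []
LOAD_FAST_LOAD_FAST n,u → push 1,13. Stack: [1, 13]
BINARY_OP | → 1 | 13 = 13. Stack: [13]
LOAD_CONST → push 99. Stack: [13, 99]
BINARY_OP * → 13 * 99 = 1287. Stack: [1287]
STORE_FAST u → u=1287. Stack: []
LOAD_CONST → push 6. Stack: [6]
LOAD_FAST k → push 1. Stack: [6, 1]
BINARY_OP % → 6 % 1 = 0. Stack: [0]
STORE_FAST n → n=0. Stack: []
LOAD_FAST y → push 13. Stack: [13]
LOAD_CONST → push 9. Stack: [13, 9]
BINARY_OP ^ → 13 ^ 9 = 4. Stack: [4]
LOAD_CONST → push 14. Stack: [4, 14]
BINARY_OP & → 4 & 14 = 4. Stack: [4]
STORE_FAST x → x=4. Stack: []
LOAD_FAST y → push 13. Stack: [13]
LOAD_CONST → push 4. Stack: [13, 4]
BINARY_OP ^ → 13 ^ 4 = 9. Stack: [9]
LOAD_FAST u → push 1287. Stack: [9, 1287]
BINARY_OP + → 9 + 1287 = 1296. Stack: [1296]
STORE_FAST w → w=1296. Stack: []
LOAD_FAST w → push 1296. Stack: [1296]
RETURN_VALUE → return 1296.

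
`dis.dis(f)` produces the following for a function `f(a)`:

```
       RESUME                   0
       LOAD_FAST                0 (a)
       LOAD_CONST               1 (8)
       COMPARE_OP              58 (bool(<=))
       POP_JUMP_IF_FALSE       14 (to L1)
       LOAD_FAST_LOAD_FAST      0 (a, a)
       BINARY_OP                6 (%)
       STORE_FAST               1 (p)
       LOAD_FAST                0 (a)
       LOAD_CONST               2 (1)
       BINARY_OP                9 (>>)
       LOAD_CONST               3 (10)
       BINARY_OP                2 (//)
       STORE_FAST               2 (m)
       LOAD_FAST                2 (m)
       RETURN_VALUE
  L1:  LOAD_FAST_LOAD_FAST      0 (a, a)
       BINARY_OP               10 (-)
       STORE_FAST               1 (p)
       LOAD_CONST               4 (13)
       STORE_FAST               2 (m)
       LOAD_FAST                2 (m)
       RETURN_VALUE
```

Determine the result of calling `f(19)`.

13

LOAD_FAST a → push 19. Stack: [19]
LOAD_CONST → push 8. Stack: [19, 8]
COMPARE_OP bool(<=) → 19 vs 8 = False. Stack: [False]
POP_JUMP_IF_FALSE → pop False; jump. Stack: []
LOAD_FAST_LOAD_FAST a,a → push 19,19. Stack: [19, 19]
BINARY_OP - → 19 - 19 = 0. Stack: [0]
STORE_FAST p → p=0. Stack: []
LOAD_CONST → push 13. Stack: [13]
STORE_FAST m → m=13. Stack: []
LOAD_FAST m → push 13. Stack: [13]
RETURN_VALUE → return 13.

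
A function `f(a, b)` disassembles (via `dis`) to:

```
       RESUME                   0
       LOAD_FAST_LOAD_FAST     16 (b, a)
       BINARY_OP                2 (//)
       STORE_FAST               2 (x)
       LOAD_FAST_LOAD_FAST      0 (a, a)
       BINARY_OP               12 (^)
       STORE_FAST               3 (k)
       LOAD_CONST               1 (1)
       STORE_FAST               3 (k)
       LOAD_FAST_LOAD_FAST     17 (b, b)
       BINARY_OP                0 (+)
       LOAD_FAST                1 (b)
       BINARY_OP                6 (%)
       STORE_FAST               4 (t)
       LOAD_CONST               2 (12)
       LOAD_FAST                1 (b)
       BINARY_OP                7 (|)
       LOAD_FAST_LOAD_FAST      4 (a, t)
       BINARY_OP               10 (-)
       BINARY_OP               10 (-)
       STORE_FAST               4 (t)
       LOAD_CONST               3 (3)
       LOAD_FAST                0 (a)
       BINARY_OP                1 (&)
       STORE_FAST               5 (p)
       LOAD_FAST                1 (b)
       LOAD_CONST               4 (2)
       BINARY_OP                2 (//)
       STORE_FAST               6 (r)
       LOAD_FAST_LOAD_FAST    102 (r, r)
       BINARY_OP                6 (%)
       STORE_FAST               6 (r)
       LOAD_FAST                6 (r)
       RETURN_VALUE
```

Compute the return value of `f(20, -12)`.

LOAD_FAST_LOAD_FAST b,a → push -12,20. Stack: [-12, 20]
BINARY_OP // → -12 // 20 = -1. Stack: [-1]
STORE_FAST x → x=-1. Stack: []
LOAD_FAST_LOAD_FAST a,a → push 20,20. Stack: [20, 20]
BINARY_OP ^ → 20 ^ 20 = 0. Stack: [0]
STORE_FAST k → k=0. Stack: []
LOAD_CONST → push 1. Stack: [1]
STORE_FAST k → k=1. Stack: []
LOAD_FAST_LOAD_FAST b,b → push -12,-12. Stack: [-12, -12]
BINARY_OP + → -12 + -12 = -24. Stack: [-24]
LOAD_FAST b → push -12. Stack: [-24, -12]
BINARY_OP % → -24 % -12 = 0. Stack: [0]
STORE_FAST t → t=0. Stack: []
LOAD_CONST → push 12. Stack: [12]
LOAD_FAST b → push -12. Stack: [12, -12]
BINARY_OP | → 12 | -12 = -4. Stack: [-4]
LOAD_FAST_LOAD_FAST a,t → push 20,0. Stack: [-4, 20, 0]
BINARY_OP - → 20 - 0 = 20. Stack: [-4, 20]
BINARY_OP - → -4 - 20 = -24. Stack: [-24]
STORE_FAST t → t=-24. Stack: []
LOAD_CONST → push 3. Stack: [3]
LOAD_FAST a → push 20. Stack: [3, 20]
BINARY_OP & → 3 & 20 = 0. Stack: [0]
STORE_FAST p → p=0. Stack: []
LOAD_FAST b → push -12. Stack: [-12]
LOAD_CONST → push 2. Stack: [-12, 2]
BINARY_OP // → -12 // 2 = -6. Stack: [-6]
STORE_FAST r → r=-6. Stack: []
LOAD_FAST_LOAD_FAST r,r → push -6,-6. Stack: [-6, -6]
BINARY_OP % → -6 % -6 = 0. Stack: [0]
STORE_FAST r → r=0. Stack: []
LOAD_FAST r → push 0. Stack: [0]
RETURN_VALUE → return 0.

0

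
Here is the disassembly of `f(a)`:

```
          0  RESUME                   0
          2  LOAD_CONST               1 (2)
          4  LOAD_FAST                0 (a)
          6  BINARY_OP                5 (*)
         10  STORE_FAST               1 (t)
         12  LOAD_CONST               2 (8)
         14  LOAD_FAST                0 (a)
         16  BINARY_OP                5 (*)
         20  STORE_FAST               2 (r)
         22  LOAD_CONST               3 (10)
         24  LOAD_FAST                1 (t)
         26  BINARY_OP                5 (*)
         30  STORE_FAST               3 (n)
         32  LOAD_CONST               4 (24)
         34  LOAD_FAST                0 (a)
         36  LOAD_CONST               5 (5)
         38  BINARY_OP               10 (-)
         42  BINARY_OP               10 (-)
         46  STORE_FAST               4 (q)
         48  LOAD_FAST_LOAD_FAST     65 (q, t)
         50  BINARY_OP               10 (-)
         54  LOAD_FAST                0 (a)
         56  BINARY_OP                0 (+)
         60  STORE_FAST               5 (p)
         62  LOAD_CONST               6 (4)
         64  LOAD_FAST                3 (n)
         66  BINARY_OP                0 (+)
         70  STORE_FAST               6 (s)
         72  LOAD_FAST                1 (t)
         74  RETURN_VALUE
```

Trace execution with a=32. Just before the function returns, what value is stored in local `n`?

640

LOAD_CONST → push 2. Stack: [2]
LOAD_FAST a → push 32. Stack: [2, 32]
BINARY_OP * → 2 * 32 = 64. Stack: [64]
STORE_FAST t → t=64. Stack: []
LOAD_CONST → push 8. Stack: [8]
LOAD_FAST a → push 32. Stack: [8, 32]
BINARY_OP * → 8 * 32 = 256. Stack: [256]
STORE_FAST r → r=256. Stack: []
LOAD_CONST → push 10. Stack: [10]
LOAD_FAST t → push 64. Stack: [10, 64]
BINARY_OP * → 10 * 64 = 640. Stack: [640]
STORE_FAST n → n=640. Stack: []
LOAD_CONST → push 24. Stack: [24]
LOAD_FAST a → push 32. Stack: [24, 32]
LOAD_CONST → push 5. Stack: [24, 32, 5]
BINARY_OP - → 32 - 5 = 27. Stack: [24, 27]
BINARY_OP - → 24 - 27 = -3. Stack: [-3]
STORE_FAST q → q=-3. Stack: []
LOAD_FAST_LOAD_FAST q,t → push -3,64. Stack: [-3, 64]
BINARY_OP - → -3 - 64 = -67. Stack: [-67]
LOAD_FAST a → push 32. Stack: [-67, 32]
BINARY_OP + → -67 + 32 = -35. Stack: [-35]
STORE_FAST p → p=-35. Stack: []
LOAD_CONST → push 4. Stack: [4]
LOAD_FAST n → push 640. Stack: [4, 640]
BINARY_OP + → 4 + 640 = 644. Stack: [644]
STORE_FAST s → s=644. Stack: []
LOAD_FAST t → push 64. Stack: [64]
RETURN_VALUE → return 64.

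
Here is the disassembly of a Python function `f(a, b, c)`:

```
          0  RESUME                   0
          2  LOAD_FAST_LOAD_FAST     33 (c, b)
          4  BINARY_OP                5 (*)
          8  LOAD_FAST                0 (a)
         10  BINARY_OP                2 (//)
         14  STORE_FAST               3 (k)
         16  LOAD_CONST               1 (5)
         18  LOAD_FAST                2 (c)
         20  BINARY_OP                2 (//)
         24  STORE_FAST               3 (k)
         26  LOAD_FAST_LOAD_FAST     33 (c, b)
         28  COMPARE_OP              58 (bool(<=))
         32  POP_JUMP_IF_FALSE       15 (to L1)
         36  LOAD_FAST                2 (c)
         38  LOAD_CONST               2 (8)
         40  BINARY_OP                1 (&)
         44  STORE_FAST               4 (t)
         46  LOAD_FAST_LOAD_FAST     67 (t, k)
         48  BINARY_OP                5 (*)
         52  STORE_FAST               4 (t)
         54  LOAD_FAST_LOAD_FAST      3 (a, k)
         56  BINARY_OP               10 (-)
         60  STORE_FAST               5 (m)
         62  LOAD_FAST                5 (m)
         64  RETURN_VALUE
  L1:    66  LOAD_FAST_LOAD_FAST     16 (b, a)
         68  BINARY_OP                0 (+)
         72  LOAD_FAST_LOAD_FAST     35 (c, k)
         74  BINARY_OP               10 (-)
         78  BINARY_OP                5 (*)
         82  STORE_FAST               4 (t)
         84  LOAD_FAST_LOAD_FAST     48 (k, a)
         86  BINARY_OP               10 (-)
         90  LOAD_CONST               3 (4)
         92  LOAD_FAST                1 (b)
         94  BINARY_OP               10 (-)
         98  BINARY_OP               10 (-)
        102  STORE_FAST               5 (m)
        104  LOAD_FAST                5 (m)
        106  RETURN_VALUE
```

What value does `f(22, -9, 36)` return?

LOAD_FAST_LOAD_FAST c,b → push 36,-9. Stack: [36, -9]
BINARY_OP * → 36 * -9 = -324. Stack: [-324]
LOAD_FAST a → push 22. Stack: [-324, 22]
BINARY_OP // → -324 // 22 = -15. Stack: [-15]
STORE_FAST k → k=-15. Stack: []
LOAD_CONST → push 5. Stack: [5]
LOAD_FAST c → push 36. Stack: [5, 36]
BINARY_OP // → 5 // 36 = 0. Stack: [0]
STORE_FAST k → k=0. Stack: []
LOAD_FAST_LOAD_FAST c,b → push 36,-9. Stack: [36, -9]
COMPARE_OP bool(<=) → 36 vs -9 = False. Stack: [False]
POP_JUMP_IF_FALSE → pop False; jump. Stack: []
LOAD_FAST_LOAD_FAST b,a → push -9,22. Stack: [-9, 22]
BINARY_OP + → -9 + 22 = 13. Stack: [13]
LOAD_FAST_LOAD_FAST c,k → push 36,0. Stack: [13, 36, 0]
BINARY_OP - → 36 - 0 = 36. Stack: [13, 36]
BINARY_OP * → 13 * 36 = 468. Stack: [468]
STORE_FAST t → t=468. Stack: []
LOAD_FAST_LOAD_FAST k,a → push 0,22. Stack: [0, 22]
BINARY_OP - → 0 - 22 = -22. Stack: [-22]
LOAD_CONST → push 4. Stack: [-22, 4]
LOAD_FAST b → push -9. Stack: [-22, 4, -9]
BINARY_OP - → 4 - -9 = 13. Stack: [-22, 13]
BINARY_OP - → -22 - 13 = -35. Stack: [-35]
STORE_FAST m → m=-35. Stack: []
LOAD_FAST m → push -35. Stack: [-35]
RETURN_VALUE → return -35.

-35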